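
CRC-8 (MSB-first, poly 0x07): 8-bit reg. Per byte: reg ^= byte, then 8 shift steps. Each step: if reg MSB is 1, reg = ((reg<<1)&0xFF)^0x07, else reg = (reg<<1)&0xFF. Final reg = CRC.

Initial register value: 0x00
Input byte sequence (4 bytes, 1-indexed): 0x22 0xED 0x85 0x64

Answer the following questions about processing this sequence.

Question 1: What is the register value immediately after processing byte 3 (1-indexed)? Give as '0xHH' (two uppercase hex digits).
After byte 1 (0x22): reg=0xEE
After byte 2 (0xED): reg=0x09
After byte 3 (0x85): reg=0xAD

Answer: 0xAD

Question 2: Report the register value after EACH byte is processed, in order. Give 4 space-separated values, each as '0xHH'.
0xEE 0x09 0xAD 0x71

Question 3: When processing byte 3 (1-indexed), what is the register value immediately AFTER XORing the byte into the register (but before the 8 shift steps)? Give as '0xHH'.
Answer: 0x8C

Derivation:
Register before byte 3: 0x09
Byte 3: 0x85
0x09 XOR 0x85 = 0x8C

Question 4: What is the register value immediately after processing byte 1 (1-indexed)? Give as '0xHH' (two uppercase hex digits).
After byte 1 (0x22): reg=0xEE

Answer: 0xEE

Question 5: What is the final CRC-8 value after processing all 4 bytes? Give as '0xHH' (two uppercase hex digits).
Answer: 0x71

Derivation:
After byte 1 (0x22): reg=0xEE
After byte 2 (0xED): reg=0x09
After byte 3 (0x85): reg=0xAD
After byte 4 (0x64): reg=0x71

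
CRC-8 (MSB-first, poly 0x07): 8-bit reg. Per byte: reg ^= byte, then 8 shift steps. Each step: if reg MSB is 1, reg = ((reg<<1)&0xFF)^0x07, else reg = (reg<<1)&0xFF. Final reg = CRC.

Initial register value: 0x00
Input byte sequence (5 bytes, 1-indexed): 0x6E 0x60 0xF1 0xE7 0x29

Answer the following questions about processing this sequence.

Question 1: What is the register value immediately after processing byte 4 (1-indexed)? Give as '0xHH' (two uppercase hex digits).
Answer: 0xEE

Derivation:
After byte 1 (0x6E): reg=0x0D
After byte 2 (0x60): reg=0x04
After byte 3 (0xF1): reg=0xC5
After byte 4 (0xE7): reg=0xEE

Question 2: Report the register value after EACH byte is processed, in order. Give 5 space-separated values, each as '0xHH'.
0x0D 0x04 0xC5 0xEE 0x5B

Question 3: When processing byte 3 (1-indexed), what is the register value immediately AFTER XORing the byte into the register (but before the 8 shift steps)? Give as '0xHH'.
Register before byte 3: 0x04
Byte 3: 0xF1
0x04 XOR 0xF1 = 0xF5

Answer: 0xF5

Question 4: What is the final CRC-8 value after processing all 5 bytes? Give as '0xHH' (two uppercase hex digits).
Answer: 0x5B

Derivation:
After byte 1 (0x6E): reg=0x0D
After byte 2 (0x60): reg=0x04
After byte 3 (0xF1): reg=0xC5
After byte 4 (0xE7): reg=0xEE
After byte 5 (0x29): reg=0x5B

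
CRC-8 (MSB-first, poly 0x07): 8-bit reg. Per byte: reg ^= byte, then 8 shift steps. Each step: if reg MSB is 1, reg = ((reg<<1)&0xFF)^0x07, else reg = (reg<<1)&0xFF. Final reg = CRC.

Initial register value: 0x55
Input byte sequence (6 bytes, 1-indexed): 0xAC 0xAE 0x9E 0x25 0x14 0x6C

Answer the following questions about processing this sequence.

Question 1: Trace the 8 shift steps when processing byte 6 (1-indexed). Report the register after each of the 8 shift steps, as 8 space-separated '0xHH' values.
Answer: 0x46 0x8C 0x1F 0x3E 0x7C 0xF8 0xF7 0xE9

Derivation:
After byte 1 (0xAC): reg=0xE1
After byte 2 (0xAE): reg=0xEA
After byte 3 (0x9E): reg=0x4B
After byte 4 (0x25): reg=0x0D
After byte 5 (0x14): reg=0x4F
Register before byte 6: 0x4F
After XOR with byte 0x6C: 0x23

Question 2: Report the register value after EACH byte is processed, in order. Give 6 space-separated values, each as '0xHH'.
0xE1 0xEA 0x4B 0x0D 0x4F 0xE9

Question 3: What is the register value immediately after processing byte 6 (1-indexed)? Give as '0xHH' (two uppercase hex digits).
Answer: 0xE9

Derivation:
After byte 1 (0xAC): reg=0xE1
After byte 2 (0xAE): reg=0xEA
After byte 3 (0x9E): reg=0x4B
After byte 4 (0x25): reg=0x0D
After byte 5 (0x14): reg=0x4F
After byte 6 (0x6C): reg=0xE9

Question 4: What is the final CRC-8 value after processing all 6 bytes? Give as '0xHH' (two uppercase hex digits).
Answer: 0xE9

Derivation:
After byte 1 (0xAC): reg=0xE1
After byte 2 (0xAE): reg=0xEA
After byte 3 (0x9E): reg=0x4B
After byte 4 (0x25): reg=0x0D
After byte 5 (0x14): reg=0x4F
After byte 6 (0x6C): reg=0xE9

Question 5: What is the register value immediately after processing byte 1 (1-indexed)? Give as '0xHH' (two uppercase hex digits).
After byte 1 (0xAC): reg=0xE1

Answer: 0xE1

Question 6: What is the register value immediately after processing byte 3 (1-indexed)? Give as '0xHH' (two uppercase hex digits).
Answer: 0x4B

Derivation:
After byte 1 (0xAC): reg=0xE1
After byte 2 (0xAE): reg=0xEA
After byte 3 (0x9E): reg=0x4B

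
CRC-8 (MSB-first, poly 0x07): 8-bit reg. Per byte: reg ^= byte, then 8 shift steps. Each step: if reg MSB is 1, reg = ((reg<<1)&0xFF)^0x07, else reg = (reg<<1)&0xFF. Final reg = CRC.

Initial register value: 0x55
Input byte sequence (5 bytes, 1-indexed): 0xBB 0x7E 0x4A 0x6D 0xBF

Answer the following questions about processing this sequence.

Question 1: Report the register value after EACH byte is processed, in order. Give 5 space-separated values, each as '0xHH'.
0x84 0xE8 0x67 0x36 0xB6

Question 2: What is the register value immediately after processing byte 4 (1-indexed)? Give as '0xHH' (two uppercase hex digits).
After byte 1 (0xBB): reg=0x84
After byte 2 (0x7E): reg=0xE8
After byte 3 (0x4A): reg=0x67
After byte 4 (0x6D): reg=0x36

Answer: 0x36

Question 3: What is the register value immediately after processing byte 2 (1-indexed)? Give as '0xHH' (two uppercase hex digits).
Answer: 0xE8

Derivation:
After byte 1 (0xBB): reg=0x84
After byte 2 (0x7E): reg=0xE8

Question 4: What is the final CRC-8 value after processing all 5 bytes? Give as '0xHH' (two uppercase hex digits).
Answer: 0xB6

Derivation:
After byte 1 (0xBB): reg=0x84
After byte 2 (0x7E): reg=0xE8
After byte 3 (0x4A): reg=0x67
After byte 4 (0x6D): reg=0x36
After byte 5 (0xBF): reg=0xB6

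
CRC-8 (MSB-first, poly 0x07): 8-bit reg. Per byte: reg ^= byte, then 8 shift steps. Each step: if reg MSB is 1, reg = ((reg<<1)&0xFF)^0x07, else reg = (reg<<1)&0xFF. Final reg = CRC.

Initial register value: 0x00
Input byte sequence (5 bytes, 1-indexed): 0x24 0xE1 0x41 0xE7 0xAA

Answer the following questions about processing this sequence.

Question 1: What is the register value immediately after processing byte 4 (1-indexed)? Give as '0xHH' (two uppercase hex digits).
Answer: 0xC6

Derivation:
After byte 1 (0x24): reg=0xFC
After byte 2 (0xE1): reg=0x53
After byte 3 (0x41): reg=0x7E
After byte 4 (0xE7): reg=0xC6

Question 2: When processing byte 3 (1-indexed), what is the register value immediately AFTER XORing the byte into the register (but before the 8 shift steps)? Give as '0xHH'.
Register before byte 3: 0x53
Byte 3: 0x41
0x53 XOR 0x41 = 0x12

Answer: 0x12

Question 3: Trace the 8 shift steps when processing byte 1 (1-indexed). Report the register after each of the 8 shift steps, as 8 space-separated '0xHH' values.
Answer: 0x48 0x90 0x27 0x4E 0x9C 0x3F 0x7E 0xFC

Derivation:
Register before byte 1: 0x00
After XOR with byte 0x24: 0x24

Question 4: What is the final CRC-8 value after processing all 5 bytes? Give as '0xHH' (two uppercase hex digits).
Answer: 0x03

Derivation:
After byte 1 (0x24): reg=0xFC
After byte 2 (0xE1): reg=0x53
After byte 3 (0x41): reg=0x7E
After byte 4 (0xE7): reg=0xC6
After byte 5 (0xAA): reg=0x03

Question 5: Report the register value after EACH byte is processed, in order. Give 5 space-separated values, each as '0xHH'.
0xFC 0x53 0x7E 0xC6 0x03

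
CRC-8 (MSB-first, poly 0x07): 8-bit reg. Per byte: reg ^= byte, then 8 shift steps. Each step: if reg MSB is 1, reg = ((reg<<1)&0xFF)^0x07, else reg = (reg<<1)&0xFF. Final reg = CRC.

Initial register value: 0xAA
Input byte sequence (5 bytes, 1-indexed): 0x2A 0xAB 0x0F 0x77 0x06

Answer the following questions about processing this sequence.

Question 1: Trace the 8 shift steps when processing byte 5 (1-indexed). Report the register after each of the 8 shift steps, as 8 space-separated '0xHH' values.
After byte 1 (0x2A): reg=0x89
After byte 2 (0xAB): reg=0xEE
After byte 3 (0x0F): reg=0xA9
After byte 4 (0x77): reg=0x14
Register before byte 5: 0x14
After XOR with byte 0x06: 0x12

Answer: 0x24 0x48 0x90 0x27 0x4E 0x9C 0x3F 0x7E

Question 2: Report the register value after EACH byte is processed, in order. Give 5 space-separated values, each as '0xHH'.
0x89 0xEE 0xA9 0x14 0x7E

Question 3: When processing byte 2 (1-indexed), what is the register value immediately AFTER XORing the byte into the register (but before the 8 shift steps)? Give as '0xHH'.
Register before byte 2: 0x89
Byte 2: 0xAB
0x89 XOR 0xAB = 0x22

Answer: 0x22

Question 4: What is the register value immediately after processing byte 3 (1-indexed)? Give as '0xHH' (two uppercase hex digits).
After byte 1 (0x2A): reg=0x89
After byte 2 (0xAB): reg=0xEE
After byte 3 (0x0F): reg=0xA9

Answer: 0xA9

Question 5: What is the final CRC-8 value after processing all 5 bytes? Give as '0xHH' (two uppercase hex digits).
After byte 1 (0x2A): reg=0x89
After byte 2 (0xAB): reg=0xEE
After byte 3 (0x0F): reg=0xA9
After byte 4 (0x77): reg=0x14
After byte 5 (0x06): reg=0x7E

Answer: 0x7E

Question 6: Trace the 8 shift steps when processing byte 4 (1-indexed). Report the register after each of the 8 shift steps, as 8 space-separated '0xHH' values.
After byte 1 (0x2A): reg=0x89
After byte 2 (0xAB): reg=0xEE
After byte 3 (0x0F): reg=0xA9
Register before byte 4: 0xA9
After XOR with byte 0x77: 0xDE

Answer: 0xBB 0x71 0xE2 0xC3 0x81 0x05 0x0A 0x14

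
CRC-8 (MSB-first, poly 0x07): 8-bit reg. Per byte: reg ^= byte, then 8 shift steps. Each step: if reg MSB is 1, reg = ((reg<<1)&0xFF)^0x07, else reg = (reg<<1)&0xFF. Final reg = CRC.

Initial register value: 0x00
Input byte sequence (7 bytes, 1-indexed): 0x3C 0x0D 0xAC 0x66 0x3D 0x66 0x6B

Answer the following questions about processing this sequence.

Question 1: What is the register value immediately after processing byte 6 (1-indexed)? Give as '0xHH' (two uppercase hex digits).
Answer: 0x30

Derivation:
After byte 1 (0x3C): reg=0xB4
After byte 2 (0x0D): reg=0x26
After byte 3 (0xAC): reg=0xBF
After byte 4 (0x66): reg=0x01
After byte 5 (0x3D): reg=0xB4
After byte 6 (0x66): reg=0x30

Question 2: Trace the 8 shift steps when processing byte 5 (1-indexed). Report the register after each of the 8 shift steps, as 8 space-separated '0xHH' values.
After byte 1 (0x3C): reg=0xB4
After byte 2 (0x0D): reg=0x26
After byte 3 (0xAC): reg=0xBF
After byte 4 (0x66): reg=0x01
Register before byte 5: 0x01
After XOR with byte 0x3D: 0x3C

Answer: 0x78 0xF0 0xE7 0xC9 0x95 0x2D 0x5A 0xB4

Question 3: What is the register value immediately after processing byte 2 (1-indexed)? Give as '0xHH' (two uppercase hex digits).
Answer: 0x26

Derivation:
After byte 1 (0x3C): reg=0xB4
After byte 2 (0x0D): reg=0x26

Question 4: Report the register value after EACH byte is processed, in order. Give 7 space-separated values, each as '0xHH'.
0xB4 0x26 0xBF 0x01 0xB4 0x30 0x86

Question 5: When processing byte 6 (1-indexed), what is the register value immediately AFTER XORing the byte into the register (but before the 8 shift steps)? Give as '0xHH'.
Register before byte 6: 0xB4
Byte 6: 0x66
0xB4 XOR 0x66 = 0xD2

Answer: 0xD2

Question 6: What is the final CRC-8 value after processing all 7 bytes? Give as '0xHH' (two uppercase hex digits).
Answer: 0x86

Derivation:
After byte 1 (0x3C): reg=0xB4
After byte 2 (0x0D): reg=0x26
After byte 3 (0xAC): reg=0xBF
After byte 4 (0x66): reg=0x01
After byte 5 (0x3D): reg=0xB4
After byte 6 (0x66): reg=0x30
After byte 7 (0x6B): reg=0x86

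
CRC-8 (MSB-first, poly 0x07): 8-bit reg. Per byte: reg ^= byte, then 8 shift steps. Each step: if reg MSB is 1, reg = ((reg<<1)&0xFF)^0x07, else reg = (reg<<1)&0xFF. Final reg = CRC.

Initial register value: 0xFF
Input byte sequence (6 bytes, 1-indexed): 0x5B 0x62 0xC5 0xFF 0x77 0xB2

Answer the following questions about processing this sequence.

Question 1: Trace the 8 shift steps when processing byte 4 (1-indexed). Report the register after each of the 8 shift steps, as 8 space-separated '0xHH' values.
Answer: 0x2B 0x56 0xAC 0x5F 0xBE 0x7B 0xF6 0xEB

Derivation:
After byte 1 (0x5B): reg=0x75
After byte 2 (0x62): reg=0x65
After byte 3 (0xC5): reg=0x69
Register before byte 4: 0x69
After XOR with byte 0xFF: 0x96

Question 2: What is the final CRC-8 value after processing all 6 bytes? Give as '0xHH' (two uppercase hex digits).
Answer: 0x0A

Derivation:
After byte 1 (0x5B): reg=0x75
After byte 2 (0x62): reg=0x65
After byte 3 (0xC5): reg=0x69
After byte 4 (0xFF): reg=0xEB
After byte 5 (0x77): reg=0xDD
After byte 6 (0xB2): reg=0x0A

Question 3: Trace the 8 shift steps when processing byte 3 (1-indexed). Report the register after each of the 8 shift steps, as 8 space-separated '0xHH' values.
After byte 1 (0x5B): reg=0x75
After byte 2 (0x62): reg=0x65
Register before byte 3: 0x65
After XOR with byte 0xC5: 0xA0

Answer: 0x47 0x8E 0x1B 0x36 0x6C 0xD8 0xB7 0x69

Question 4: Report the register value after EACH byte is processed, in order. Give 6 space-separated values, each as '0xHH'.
0x75 0x65 0x69 0xEB 0xDD 0x0A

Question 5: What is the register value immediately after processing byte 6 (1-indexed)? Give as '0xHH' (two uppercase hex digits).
After byte 1 (0x5B): reg=0x75
After byte 2 (0x62): reg=0x65
After byte 3 (0xC5): reg=0x69
After byte 4 (0xFF): reg=0xEB
After byte 5 (0x77): reg=0xDD
After byte 6 (0xB2): reg=0x0A

Answer: 0x0A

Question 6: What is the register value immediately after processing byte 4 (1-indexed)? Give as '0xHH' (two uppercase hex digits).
After byte 1 (0x5B): reg=0x75
After byte 2 (0x62): reg=0x65
After byte 3 (0xC5): reg=0x69
After byte 4 (0xFF): reg=0xEB

Answer: 0xEB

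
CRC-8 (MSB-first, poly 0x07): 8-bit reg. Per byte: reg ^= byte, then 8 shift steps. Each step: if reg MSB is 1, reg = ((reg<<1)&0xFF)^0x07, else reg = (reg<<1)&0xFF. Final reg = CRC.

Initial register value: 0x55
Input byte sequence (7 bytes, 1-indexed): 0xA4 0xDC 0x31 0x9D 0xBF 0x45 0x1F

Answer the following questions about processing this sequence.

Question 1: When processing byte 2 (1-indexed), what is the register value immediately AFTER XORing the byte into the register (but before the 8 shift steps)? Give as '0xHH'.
Register before byte 2: 0xD9
Byte 2: 0xDC
0xD9 XOR 0xDC = 0x05

Answer: 0x05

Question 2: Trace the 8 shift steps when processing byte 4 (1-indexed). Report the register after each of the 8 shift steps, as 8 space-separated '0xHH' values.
Answer: 0x96 0x2B 0x56 0xAC 0x5F 0xBE 0x7B 0xF6

Derivation:
After byte 1 (0xA4): reg=0xD9
After byte 2 (0xDC): reg=0x1B
After byte 3 (0x31): reg=0xD6
Register before byte 4: 0xD6
After XOR with byte 0x9D: 0x4B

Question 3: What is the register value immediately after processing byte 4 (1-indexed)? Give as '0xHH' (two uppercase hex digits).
Answer: 0xF6

Derivation:
After byte 1 (0xA4): reg=0xD9
After byte 2 (0xDC): reg=0x1B
After byte 3 (0x31): reg=0xD6
After byte 4 (0x9D): reg=0xF6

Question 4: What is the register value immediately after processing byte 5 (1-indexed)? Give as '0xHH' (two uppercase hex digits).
Answer: 0xF8

Derivation:
After byte 1 (0xA4): reg=0xD9
After byte 2 (0xDC): reg=0x1B
After byte 3 (0x31): reg=0xD6
After byte 4 (0x9D): reg=0xF6
After byte 5 (0xBF): reg=0xF8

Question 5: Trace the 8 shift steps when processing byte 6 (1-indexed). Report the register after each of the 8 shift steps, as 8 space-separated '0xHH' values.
After byte 1 (0xA4): reg=0xD9
After byte 2 (0xDC): reg=0x1B
After byte 3 (0x31): reg=0xD6
After byte 4 (0x9D): reg=0xF6
After byte 5 (0xBF): reg=0xF8
Register before byte 6: 0xF8
After XOR with byte 0x45: 0xBD

Answer: 0x7D 0xFA 0xF3 0xE1 0xC5 0x8D 0x1D 0x3A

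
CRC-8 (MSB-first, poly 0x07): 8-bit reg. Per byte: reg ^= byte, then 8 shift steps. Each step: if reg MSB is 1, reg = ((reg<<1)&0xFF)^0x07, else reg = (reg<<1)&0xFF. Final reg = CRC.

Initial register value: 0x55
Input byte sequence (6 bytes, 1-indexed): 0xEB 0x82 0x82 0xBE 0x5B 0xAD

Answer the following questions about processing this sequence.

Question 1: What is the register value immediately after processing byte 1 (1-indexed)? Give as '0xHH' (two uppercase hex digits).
After byte 1 (0xEB): reg=0x33

Answer: 0x33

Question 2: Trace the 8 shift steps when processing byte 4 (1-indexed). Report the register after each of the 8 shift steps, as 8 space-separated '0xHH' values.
Answer: 0xC6 0x8B 0x11 0x22 0x44 0x88 0x17 0x2E

Derivation:
After byte 1 (0xEB): reg=0x33
After byte 2 (0x82): reg=0x1E
After byte 3 (0x82): reg=0xDD
Register before byte 4: 0xDD
After XOR with byte 0xBE: 0x63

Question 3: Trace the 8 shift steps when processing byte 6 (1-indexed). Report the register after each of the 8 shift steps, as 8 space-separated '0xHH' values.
After byte 1 (0xEB): reg=0x33
After byte 2 (0x82): reg=0x1E
After byte 3 (0x82): reg=0xDD
After byte 4 (0xBE): reg=0x2E
After byte 5 (0x5B): reg=0x4C
Register before byte 6: 0x4C
After XOR with byte 0xAD: 0xE1

Answer: 0xC5 0x8D 0x1D 0x3A 0x74 0xE8 0xD7 0xA9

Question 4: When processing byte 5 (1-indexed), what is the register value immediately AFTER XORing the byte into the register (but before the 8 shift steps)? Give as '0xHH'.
Answer: 0x75

Derivation:
Register before byte 5: 0x2E
Byte 5: 0x5B
0x2E XOR 0x5B = 0x75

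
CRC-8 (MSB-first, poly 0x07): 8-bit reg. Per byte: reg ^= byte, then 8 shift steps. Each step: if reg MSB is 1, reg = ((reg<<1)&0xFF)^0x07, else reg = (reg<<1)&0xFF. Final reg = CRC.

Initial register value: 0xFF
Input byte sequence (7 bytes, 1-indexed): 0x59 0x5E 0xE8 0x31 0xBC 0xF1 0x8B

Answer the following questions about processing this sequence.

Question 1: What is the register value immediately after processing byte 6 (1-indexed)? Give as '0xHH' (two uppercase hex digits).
Answer: 0xBD

Derivation:
After byte 1 (0x59): reg=0x7B
After byte 2 (0x5E): reg=0xFB
After byte 3 (0xE8): reg=0x79
After byte 4 (0x31): reg=0xFF
After byte 5 (0xBC): reg=0xCE
After byte 6 (0xF1): reg=0xBD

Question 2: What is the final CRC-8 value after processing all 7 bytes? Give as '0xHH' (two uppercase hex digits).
After byte 1 (0x59): reg=0x7B
After byte 2 (0x5E): reg=0xFB
After byte 3 (0xE8): reg=0x79
After byte 4 (0x31): reg=0xFF
After byte 5 (0xBC): reg=0xCE
After byte 6 (0xF1): reg=0xBD
After byte 7 (0x8B): reg=0x82

Answer: 0x82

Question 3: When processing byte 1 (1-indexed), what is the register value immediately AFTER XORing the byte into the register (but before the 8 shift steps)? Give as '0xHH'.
Register before byte 1: 0xFF
Byte 1: 0x59
0xFF XOR 0x59 = 0xA6

Answer: 0xA6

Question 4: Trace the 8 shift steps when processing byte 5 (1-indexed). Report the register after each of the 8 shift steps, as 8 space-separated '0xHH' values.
Answer: 0x86 0x0B 0x16 0x2C 0x58 0xB0 0x67 0xCE

Derivation:
After byte 1 (0x59): reg=0x7B
After byte 2 (0x5E): reg=0xFB
After byte 3 (0xE8): reg=0x79
After byte 4 (0x31): reg=0xFF
Register before byte 5: 0xFF
After XOR with byte 0xBC: 0x43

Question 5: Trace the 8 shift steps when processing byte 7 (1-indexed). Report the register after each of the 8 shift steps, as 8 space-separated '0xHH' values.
After byte 1 (0x59): reg=0x7B
After byte 2 (0x5E): reg=0xFB
After byte 3 (0xE8): reg=0x79
After byte 4 (0x31): reg=0xFF
After byte 5 (0xBC): reg=0xCE
After byte 6 (0xF1): reg=0xBD
Register before byte 7: 0xBD
After XOR with byte 0x8B: 0x36

Answer: 0x6C 0xD8 0xB7 0x69 0xD2 0xA3 0x41 0x82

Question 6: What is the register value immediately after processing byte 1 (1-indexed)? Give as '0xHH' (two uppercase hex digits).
After byte 1 (0x59): reg=0x7B

Answer: 0x7B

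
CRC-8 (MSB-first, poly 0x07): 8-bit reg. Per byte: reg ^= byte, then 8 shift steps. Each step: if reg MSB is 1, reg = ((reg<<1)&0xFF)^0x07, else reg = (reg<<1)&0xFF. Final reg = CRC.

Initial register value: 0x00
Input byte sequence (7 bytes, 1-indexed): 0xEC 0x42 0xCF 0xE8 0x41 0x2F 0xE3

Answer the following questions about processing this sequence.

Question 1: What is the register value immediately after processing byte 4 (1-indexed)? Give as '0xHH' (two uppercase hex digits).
Answer: 0x64

Derivation:
After byte 1 (0xEC): reg=0x8A
After byte 2 (0x42): reg=0x76
After byte 3 (0xCF): reg=0x26
After byte 4 (0xE8): reg=0x64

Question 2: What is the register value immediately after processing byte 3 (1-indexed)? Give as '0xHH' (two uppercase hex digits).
Answer: 0x26

Derivation:
After byte 1 (0xEC): reg=0x8A
After byte 2 (0x42): reg=0x76
After byte 3 (0xCF): reg=0x26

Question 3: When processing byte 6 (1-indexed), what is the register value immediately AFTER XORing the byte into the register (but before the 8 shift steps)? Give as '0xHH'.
Register before byte 6: 0xFB
Byte 6: 0x2F
0xFB XOR 0x2F = 0xD4

Answer: 0xD4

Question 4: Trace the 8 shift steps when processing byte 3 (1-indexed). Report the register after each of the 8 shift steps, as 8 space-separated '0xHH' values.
Answer: 0x75 0xEA 0xD3 0xA1 0x45 0x8A 0x13 0x26

Derivation:
After byte 1 (0xEC): reg=0x8A
After byte 2 (0x42): reg=0x76
Register before byte 3: 0x76
After XOR with byte 0xCF: 0xB9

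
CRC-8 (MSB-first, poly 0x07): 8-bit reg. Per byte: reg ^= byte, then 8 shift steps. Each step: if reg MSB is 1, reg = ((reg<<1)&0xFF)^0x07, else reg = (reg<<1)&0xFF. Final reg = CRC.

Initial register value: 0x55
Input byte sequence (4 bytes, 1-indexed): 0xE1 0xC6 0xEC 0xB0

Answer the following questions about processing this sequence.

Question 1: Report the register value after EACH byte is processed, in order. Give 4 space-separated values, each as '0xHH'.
0x05 0x47 0x58 0x96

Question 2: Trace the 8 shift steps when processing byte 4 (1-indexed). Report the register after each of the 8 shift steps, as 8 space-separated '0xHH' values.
Answer: 0xD7 0xA9 0x55 0xAA 0x53 0xA6 0x4B 0x96

Derivation:
After byte 1 (0xE1): reg=0x05
After byte 2 (0xC6): reg=0x47
After byte 3 (0xEC): reg=0x58
Register before byte 4: 0x58
After XOR with byte 0xB0: 0xE8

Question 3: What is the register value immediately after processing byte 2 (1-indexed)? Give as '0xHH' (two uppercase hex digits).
Answer: 0x47

Derivation:
After byte 1 (0xE1): reg=0x05
After byte 2 (0xC6): reg=0x47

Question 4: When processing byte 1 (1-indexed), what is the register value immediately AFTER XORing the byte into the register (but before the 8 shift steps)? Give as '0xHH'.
Register before byte 1: 0x55
Byte 1: 0xE1
0x55 XOR 0xE1 = 0xB4

Answer: 0xB4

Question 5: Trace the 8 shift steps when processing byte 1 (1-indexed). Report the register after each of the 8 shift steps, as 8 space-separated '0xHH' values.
Register before byte 1: 0x55
After XOR with byte 0xE1: 0xB4

Answer: 0x6F 0xDE 0xBB 0x71 0xE2 0xC3 0x81 0x05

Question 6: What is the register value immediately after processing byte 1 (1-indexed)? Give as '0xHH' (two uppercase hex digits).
Answer: 0x05

Derivation:
After byte 1 (0xE1): reg=0x05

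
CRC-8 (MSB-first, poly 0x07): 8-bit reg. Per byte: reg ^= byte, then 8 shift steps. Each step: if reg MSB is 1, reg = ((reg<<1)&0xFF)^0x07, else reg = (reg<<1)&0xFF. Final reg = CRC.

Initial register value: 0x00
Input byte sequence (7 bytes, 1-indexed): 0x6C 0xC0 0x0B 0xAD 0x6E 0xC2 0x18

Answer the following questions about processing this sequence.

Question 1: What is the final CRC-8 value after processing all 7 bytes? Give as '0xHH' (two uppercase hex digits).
Answer: 0x39

Derivation:
After byte 1 (0x6C): reg=0x03
After byte 2 (0xC0): reg=0x47
After byte 3 (0x0B): reg=0xE3
After byte 4 (0xAD): reg=0xED
After byte 5 (0x6E): reg=0x80
After byte 6 (0xC2): reg=0xC9
After byte 7 (0x18): reg=0x39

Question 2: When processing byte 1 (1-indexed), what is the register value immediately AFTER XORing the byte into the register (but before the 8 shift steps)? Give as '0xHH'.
Answer: 0x6C

Derivation:
Register before byte 1: 0x00
Byte 1: 0x6C
0x00 XOR 0x6C = 0x6C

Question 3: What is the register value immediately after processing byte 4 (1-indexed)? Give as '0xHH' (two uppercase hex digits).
After byte 1 (0x6C): reg=0x03
After byte 2 (0xC0): reg=0x47
After byte 3 (0x0B): reg=0xE3
After byte 4 (0xAD): reg=0xED

Answer: 0xED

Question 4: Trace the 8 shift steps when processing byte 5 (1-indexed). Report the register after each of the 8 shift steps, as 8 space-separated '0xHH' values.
Answer: 0x01 0x02 0x04 0x08 0x10 0x20 0x40 0x80

Derivation:
After byte 1 (0x6C): reg=0x03
After byte 2 (0xC0): reg=0x47
After byte 3 (0x0B): reg=0xE3
After byte 4 (0xAD): reg=0xED
Register before byte 5: 0xED
After XOR with byte 0x6E: 0x83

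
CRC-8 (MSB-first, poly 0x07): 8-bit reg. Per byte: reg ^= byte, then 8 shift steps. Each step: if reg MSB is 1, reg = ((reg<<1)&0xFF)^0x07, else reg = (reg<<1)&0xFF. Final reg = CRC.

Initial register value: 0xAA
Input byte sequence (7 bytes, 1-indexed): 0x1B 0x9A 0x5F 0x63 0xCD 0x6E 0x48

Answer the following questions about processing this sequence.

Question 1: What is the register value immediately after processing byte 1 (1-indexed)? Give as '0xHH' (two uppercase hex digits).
After byte 1 (0x1B): reg=0x1E

Answer: 0x1E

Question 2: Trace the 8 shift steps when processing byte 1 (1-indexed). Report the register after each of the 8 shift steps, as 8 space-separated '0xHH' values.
Answer: 0x65 0xCA 0x93 0x21 0x42 0x84 0x0F 0x1E

Derivation:
Register before byte 1: 0xAA
After XOR with byte 0x1B: 0xB1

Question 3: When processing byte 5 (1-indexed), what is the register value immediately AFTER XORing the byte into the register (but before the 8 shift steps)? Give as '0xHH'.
Register before byte 5: 0x41
Byte 5: 0xCD
0x41 XOR 0xCD = 0x8C

Answer: 0x8C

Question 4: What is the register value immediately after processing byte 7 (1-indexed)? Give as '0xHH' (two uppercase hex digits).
After byte 1 (0x1B): reg=0x1E
After byte 2 (0x9A): reg=0x95
After byte 3 (0x5F): reg=0x78
After byte 4 (0x63): reg=0x41
After byte 5 (0xCD): reg=0xAD
After byte 6 (0x6E): reg=0x47
After byte 7 (0x48): reg=0x2D

Answer: 0x2D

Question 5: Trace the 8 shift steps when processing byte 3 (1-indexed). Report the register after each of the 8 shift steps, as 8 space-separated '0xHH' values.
After byte 1 (0x1B): reg=0x1E
After byte 2 (0x9A): reg=0x95
Register before byte 3: 0x95
After XOR with byte 0x5F: 0xCA

Answer: 0x93 0x21 0x42 0x84 0x0F 0x1E 0x3C 0x78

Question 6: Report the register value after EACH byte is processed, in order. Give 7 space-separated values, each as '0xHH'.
0x1E 0x95 0x78 0x41 0xAD 0x47 0x2D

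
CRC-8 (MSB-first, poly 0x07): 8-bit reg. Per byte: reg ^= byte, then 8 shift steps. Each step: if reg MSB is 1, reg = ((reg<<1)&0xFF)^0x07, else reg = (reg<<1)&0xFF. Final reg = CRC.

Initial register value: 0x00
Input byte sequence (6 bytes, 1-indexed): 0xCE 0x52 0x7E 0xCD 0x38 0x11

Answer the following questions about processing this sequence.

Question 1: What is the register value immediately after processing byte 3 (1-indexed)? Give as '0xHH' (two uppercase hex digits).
Answer: 0xFA

Derivation:
After byte 1 (0xCE): reg=0x64
After byte 2 (0x52): reg=0x82
After byte 3 (0x7E): reg=0xFA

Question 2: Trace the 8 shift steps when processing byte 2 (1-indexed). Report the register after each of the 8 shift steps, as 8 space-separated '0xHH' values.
Answer: 0x6C 0xD8 0xB7 0x69 0xD2 0xA3 0x41 0x82

Derivation:
After byte 1 (0xCE): reg=0x64
Register before byte 2: 0x64
After XOR with byte 0x52: 0x36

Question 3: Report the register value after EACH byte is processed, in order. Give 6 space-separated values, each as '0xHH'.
0x64 0x82 0xFA 0x85 0x3A 0xD1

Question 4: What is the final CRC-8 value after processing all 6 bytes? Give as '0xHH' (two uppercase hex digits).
After byte 1 (0xCE): reg=0x64
After byte 2 (0x52): reg=0x82
After byte 3 (0x7E): reg=0xFA
After byte 4 (0xCD): reg=0x85
After byte 5 (0x38): reg=0x3A
After byte 6 (0x11): reg=0xD1

Answer: 0xD1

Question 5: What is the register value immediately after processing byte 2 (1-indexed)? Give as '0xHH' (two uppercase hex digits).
After byte 1 (0xCE): reg=0x64
After byte 2 (0x52): reg=0x82

Answer: 0x82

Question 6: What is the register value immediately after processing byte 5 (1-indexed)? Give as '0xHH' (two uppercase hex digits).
Answer: 0x3A

Derivation:
After byte 1 (0xCE): reg=0x64
After byte 2 (0x52): reg=0x82
After byte 3 (0x7E): reg=0xFA
After byte 4 (0xCD): reg=0x85
After byte 5 (0x38): reg=0x3A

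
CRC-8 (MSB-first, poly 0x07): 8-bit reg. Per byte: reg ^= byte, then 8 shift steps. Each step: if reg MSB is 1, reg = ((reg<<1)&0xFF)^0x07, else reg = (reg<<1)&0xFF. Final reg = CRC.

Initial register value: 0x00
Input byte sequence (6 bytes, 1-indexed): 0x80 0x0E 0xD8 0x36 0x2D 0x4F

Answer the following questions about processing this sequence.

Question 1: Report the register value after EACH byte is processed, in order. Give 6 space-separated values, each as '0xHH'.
0x89 0x9C 0xDB 0x8D 0x69 0xF2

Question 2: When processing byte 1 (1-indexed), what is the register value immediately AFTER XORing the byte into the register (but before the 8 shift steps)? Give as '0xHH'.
Answer: 0x80

Derivation:
Register before byte 1: 0x00
Byte 1: 0x80
0x00 XOR 0x80 = 0x80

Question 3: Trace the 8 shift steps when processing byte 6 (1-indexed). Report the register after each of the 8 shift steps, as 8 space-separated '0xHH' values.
After byte 1 (0x80): reg=0x89
After byte 2 (0x0E): reg=0x9C
After byte 3 (0xD8): reg=0xDB
After byte 4 (0x36): reg=0x8D
After byte 5 (0x2D): reg=0x69
Register before byte 6: 0x69
After XOR with byte 0x4F: 0x26

Answer: 0x4C 0x98 0x37 0x6E 0xDC 0xBF 0x79 0xF2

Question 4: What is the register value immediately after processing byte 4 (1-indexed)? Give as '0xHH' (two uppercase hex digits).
Answer: 0x8D

Derivation:
After byte 1 (0x80): reg=0x89
After byte 2 (0x0E): reg=0x9C
After byte 3 (0xD8): reg=0xDB
After byte 4 (0x36): reg=0x8D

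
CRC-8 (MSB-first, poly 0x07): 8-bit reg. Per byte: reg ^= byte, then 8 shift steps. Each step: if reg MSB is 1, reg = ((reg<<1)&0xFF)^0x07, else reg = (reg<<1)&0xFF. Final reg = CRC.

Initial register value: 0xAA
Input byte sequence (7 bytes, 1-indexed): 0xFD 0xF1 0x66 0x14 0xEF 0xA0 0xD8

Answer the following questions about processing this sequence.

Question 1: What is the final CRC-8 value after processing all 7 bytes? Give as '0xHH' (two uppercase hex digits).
Answer: 0xDC

Derivation:
After byte 1 (0xFD): reg=0xA2
After byte 2 (0xF1): reg=0xBE
After byte 3 (0x66): reg=0x06
After byte 4 (0x14): reg=0x7E
After byte 5 (0xEF): reg=0xFE
After byte 6 (0xA0): reg=0x9D
After byte 7 (0xD8): reg=0xDC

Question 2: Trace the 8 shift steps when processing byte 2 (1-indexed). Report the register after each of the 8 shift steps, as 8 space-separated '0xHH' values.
After byte 1 (0xFD): reg=0xA2
Register before byte 2: 0xA2
After XOR with byte 0xF1: 0x53

Answer: 0xA6 0x4B 0x96 0x2B 0x56 0xAC 0x5F 0xBE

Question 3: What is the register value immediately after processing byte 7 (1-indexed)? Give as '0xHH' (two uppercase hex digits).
After byte 1 (0xFD): reg=0xA2
After byte 2 (0xF1): reg=0xBE
After byte 3 (0x66): reg=0x06
After byte 4 (0x14): reg=0x7E
After byte 5 (0xEF): reg=0xFE
After byte 6 (0xA0): reg=0x9D
After byte 7 (0xD8): reg=0xDC

Answer: 0xDC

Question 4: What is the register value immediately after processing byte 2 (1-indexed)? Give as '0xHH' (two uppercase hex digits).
Answer: 0xBE

Derivation:
After byte 1 (0xFD): reg=0xA2
After byte 2 (0xF1): reg=0xBE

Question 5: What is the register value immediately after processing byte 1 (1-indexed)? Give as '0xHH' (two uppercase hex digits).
After byte 1 (0xFD): reg=0xA2

Answer: 0xA2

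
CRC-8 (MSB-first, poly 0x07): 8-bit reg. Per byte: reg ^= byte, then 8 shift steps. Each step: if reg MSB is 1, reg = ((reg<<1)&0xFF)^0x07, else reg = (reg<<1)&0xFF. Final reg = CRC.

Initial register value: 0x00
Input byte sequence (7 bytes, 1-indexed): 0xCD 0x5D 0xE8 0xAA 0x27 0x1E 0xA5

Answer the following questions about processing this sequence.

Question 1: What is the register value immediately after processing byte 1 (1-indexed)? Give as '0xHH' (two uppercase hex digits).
Answer: 0x6D

Derivation:
After byte 1 (0xCD): reg=0x6D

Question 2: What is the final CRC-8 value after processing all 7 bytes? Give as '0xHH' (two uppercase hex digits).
After byte 1 (0xCD): reg=0x6D
After byte 2 (0x5D): reg=0x90
After byte 3 (0xE8): reg=0x6F
After byte 4 (0xAA): reg=0x55
After byte 5 (0x27): reg=0x59
After byte 6 (0x1E): reg=0xD2
After byte 7 (0xA5): reg=0x42

Answer: 0x42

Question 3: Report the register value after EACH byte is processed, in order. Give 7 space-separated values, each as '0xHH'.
0x6D 0x90 0x6F 0x55 0x59 0xD2 0x42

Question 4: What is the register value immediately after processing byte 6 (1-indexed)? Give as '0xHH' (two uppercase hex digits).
After byte 1 (0xCD): reg=0x6D
After byte 2 (0x5D): reg=0x90
After byte 3 (0xE8): reg=0x6F
After byte 4 (0xAA): reg=0x55
After byte 5 (0x27): reg=0x59
After byte 6 (0x1E): reg=0xD2

Answer: 0xD2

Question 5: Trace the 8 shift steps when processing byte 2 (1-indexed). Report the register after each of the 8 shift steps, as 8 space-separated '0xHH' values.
After byte 1 (0xCD): reg=0x6D
Register before byte 2: 0x6D
After XOR with byte 0x5D: 0x30

Answer: 0x60 0xC0 0x87 0x09 0x12 0x24 0x48 0x90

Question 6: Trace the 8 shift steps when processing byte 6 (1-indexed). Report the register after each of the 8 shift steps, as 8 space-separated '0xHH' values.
Answer: 0x8E 0x1B 0x36 0x6C 0xD8 0xB7 0x69 0xD2

Derivation:
After byte 1 (0xCD): reg=0x6D
After byte 2 (0x5D): reg=0x90
After byte 3 (0xE8): reg=0x6F
After byte 4 (0xAA): reg=0x55
After byte 5 (0x27): reg=0x59
Register before byte 6: 0x59
After XOR with byte 0x1E: 0x47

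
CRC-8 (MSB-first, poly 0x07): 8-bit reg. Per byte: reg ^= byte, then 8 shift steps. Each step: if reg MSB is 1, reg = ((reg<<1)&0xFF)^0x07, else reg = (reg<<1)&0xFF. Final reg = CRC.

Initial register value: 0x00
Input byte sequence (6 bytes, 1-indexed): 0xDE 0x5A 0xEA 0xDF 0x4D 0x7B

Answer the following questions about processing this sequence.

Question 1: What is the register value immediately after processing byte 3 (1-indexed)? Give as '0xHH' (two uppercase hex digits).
Answer: 0x15

Derivation:
After byte 1 (0xDE): reg=0x14
After byte 2 (0x5A): reg=0xED
After byte 3 (0xEA): reg=0x15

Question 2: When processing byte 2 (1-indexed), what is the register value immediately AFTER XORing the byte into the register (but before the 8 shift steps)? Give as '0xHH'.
Answer: 0x4E

Derivation:
Register before byte 2: 0x14
Byte 2: 0x5A
0x14 XOR 0x5A = 0x4E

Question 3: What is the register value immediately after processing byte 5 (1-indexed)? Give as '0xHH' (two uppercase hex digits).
After byte 1 (0xDE): reg=0x14
After byte 2 (0x5A): reg=0xED
After byte 3 (0xEA): reg=0x15
After byte 4 (0xDF): reg=0x78
After byte 5 (0x4D): reg=0x8B

Answer: 0x8B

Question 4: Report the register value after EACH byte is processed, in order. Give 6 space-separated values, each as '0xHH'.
0x14 0xED 0x15 0x78 0x8B 0xDE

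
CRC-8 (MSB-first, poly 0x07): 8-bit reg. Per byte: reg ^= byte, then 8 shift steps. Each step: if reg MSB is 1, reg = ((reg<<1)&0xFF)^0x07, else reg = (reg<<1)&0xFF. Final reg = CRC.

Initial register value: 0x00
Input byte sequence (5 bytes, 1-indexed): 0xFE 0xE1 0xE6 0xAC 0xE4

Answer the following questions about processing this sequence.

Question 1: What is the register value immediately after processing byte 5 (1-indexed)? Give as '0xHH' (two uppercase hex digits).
Answer: 0xCC

Derivation:
After byte 1 (0xFE): reg=0xF4
After byte 2 (0xE1): reg=0x6B
After byte 3 (0xE6): reg=0xAA
After byte 4 (0xAC): reg=0x12
After byte 5 (0xE4): reg=0xCC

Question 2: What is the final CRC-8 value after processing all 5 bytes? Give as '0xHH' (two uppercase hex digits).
After byte 1 (0xFE): reg=0xF4
After byte 2 (0xE1): reg=0x6B
After byte 3 (0xE6): reg=0xAA
After byte 4 (0xAC): reg=0x12
After byte 5 (0xE4): reg=0xCC

Answer: 0xCC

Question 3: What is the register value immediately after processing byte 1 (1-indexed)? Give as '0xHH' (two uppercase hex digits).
After byte 1 (0xFE): reg=0xF4

Answer: 0xF4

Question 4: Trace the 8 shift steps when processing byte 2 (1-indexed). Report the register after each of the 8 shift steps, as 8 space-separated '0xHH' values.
Answer: 0x2A 0x54 0xA8 0x57 0xAE 0x5B 0xB6 0x6B

Derivation:
After byte 1 (0xFE): reg=0xF4
Register before byte 2: 0xF4
After XOR with byte 0xE1: 0x15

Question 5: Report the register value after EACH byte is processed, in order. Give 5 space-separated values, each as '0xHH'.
0xF4 0x6B 0xAA 0x12 0xCC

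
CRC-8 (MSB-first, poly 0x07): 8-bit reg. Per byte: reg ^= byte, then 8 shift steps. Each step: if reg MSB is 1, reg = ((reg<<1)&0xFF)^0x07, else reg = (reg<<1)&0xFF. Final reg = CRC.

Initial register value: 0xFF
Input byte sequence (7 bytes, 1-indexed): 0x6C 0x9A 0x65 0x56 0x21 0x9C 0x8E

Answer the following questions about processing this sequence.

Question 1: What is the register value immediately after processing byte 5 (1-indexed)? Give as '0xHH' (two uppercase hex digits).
After byte 1 (0x6C): reg=0xF0
After byte 2 (0x9A): reg=0x11
After byte 3 (0x65): reg=0x4B
After byte 4 (0x56): reg=0x53
After byte 5 (0x21): reg=0x59

Answer: 0x59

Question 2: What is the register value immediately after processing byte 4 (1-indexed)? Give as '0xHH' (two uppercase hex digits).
Answer: 0x53

Derivation:
After byte 1 (0x6C): reg=0xF0
After byte 2 (0x9A): reg=0x11
After byte 3 (0x65): reg=0x4B
After byte 4 (0x56): reg=0x53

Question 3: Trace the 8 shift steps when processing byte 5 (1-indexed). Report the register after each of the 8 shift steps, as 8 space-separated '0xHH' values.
After byte 1 (0x6C): reg=0xF0
After byte 2 (0x9A): reg=0x11
After byte 3 (0x65): reg=0x4B
After byte 4 (0x56): reg=0x53
Register before byte 5: 0x53
After XOR with byte 0x21: 0x72

Answer: 0xE4 0xCF 0x99 0x35 0x6A 0xD4 0xAF 0x59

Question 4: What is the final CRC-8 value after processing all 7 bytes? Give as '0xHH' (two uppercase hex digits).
Answer: 0x0F

Derivation:
After byte 1 (0x6C): reg=0xF0
After byte 2 (0x9A): reg=0x11
After byte 3 (0x65): reg=0x4B
After byte 4 (0x56): reg=0x53
After byte 5 (0x21): reg=0x59
After byte 6 (0x9C): reg=0x55
After byte 7 (0x8E): reg=0x0F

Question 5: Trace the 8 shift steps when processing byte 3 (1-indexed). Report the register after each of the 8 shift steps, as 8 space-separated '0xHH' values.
After byte 1 (0x6C): reg=0xF0
After byte 2 (0x9A): reg=0x11
Register before byte 3: 0x11
After XOR with byte 0x65: 0x74

Answer: 0xE8 0xD7 0xA9 0x55 0xAA 0x53 0xA6 0x4B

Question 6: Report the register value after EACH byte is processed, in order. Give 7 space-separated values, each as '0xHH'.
0xF0 0x11 0x4B 0x53 0x59 0x55 0x0F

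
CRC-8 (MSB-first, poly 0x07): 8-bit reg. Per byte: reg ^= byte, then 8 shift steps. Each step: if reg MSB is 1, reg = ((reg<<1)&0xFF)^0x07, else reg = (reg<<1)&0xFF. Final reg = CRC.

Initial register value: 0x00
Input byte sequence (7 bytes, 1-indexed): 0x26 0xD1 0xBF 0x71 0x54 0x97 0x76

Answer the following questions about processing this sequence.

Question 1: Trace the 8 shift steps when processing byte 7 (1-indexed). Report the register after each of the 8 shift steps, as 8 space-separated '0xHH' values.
Answer: 0x8C 0x1F 0x3E 0x7C 0xF8 0xF7 0xE9 0xD5

Derivation:
After byte 1 (0x26): reg=0xF2
After byte 2 (0xD1): reg=0xE9
After byte 3 (0xBF): reg=0xA5
After byte 4 (0x71): reg=0x22
After byte 5 (0x54): reg=0x45
After byte 6 (0x97): reg=0x30
Register before byte 7: 0x30
After XOR with byte 0x76: 0x46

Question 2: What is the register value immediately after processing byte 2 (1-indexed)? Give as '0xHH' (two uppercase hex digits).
Answer: 0xE9

Derivation:
After byte 1 (0x26): reg=0xF2
After byte 2 (0xD1): reg=0xE9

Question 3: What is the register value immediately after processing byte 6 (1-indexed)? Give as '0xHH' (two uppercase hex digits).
Answer: 0x30

Derivation:
After byte 1 (0x26): reg=0xF2
After byte 2 (0xD1): reg=0xE9
After byte 3 (0xBF): reg=0xA5
After byte 4 (0x71): reg=0x22
After byte 5 (0x54): reg=0x45
After byte 6 (0x97): reg=0x30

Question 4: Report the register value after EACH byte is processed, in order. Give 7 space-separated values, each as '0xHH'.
0xF2 0xE9 0xA5 0x22 0x45 0x30 0xD5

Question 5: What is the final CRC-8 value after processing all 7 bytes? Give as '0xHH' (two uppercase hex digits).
After byte 1 (0x26): reg=0xF2
After byte 2 (0xD1): reg=0xE9
After byte 3 (0xBF): reg=0xA5
After byte 4 (0x71): reg=0x22
After byte 5 (0x54): reg=0x45
After byte 6 (0x97): reg=0x30
After byte 7 (0x76): reg=0xD5

Answer: 0xD5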